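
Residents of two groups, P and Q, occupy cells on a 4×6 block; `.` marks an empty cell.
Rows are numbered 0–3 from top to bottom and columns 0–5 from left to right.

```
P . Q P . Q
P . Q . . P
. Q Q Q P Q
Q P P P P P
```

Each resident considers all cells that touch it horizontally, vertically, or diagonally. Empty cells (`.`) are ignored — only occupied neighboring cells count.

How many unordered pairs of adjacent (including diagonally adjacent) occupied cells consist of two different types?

Scan each occupied cell's neighbors to the right and below (and the two forward diagonals) so each pair is counted once.
From row 0: 3 unlike of 5 pairs (running 3/5).
From row 1: 2 unlike of 6 pairs (running 5/11).
From row 2: 12 unlike of 18 pairs (running 17/29).
From row 3: 1 unlike of 5 pairs (running 18/34).
Total adjacent occupied pairs: 34; unlike-type pairs: 18.

18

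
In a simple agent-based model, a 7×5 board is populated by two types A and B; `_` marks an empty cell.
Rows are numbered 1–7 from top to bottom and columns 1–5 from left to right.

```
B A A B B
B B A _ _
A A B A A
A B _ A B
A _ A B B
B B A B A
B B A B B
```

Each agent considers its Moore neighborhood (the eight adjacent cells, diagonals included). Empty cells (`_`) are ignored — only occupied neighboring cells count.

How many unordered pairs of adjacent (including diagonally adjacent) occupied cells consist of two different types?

44

Scan each occupied cell's neighbors to the right and below (and the two forward diagonals) so each pair is counted once.
From row 1: 6 unlike of 12 pairs (running 6/12).
From row 2: 6 unlike of 10 pairs (running 12/22).
From row 3: 7 unlike of 14 pairs (running 19/36).
From row 4: 6 unlike of 10 pairs (running 25/46).
From row 5: 8 unlike of 12 pairs (running 33/58).
From row 6: 9 unlike of 17 pairs (running 42/75).
From row 7: 2 unlike of 4 pairs (running 44/79).
Total adjacent occupied pairs: 79; unlike-type pairs: 44.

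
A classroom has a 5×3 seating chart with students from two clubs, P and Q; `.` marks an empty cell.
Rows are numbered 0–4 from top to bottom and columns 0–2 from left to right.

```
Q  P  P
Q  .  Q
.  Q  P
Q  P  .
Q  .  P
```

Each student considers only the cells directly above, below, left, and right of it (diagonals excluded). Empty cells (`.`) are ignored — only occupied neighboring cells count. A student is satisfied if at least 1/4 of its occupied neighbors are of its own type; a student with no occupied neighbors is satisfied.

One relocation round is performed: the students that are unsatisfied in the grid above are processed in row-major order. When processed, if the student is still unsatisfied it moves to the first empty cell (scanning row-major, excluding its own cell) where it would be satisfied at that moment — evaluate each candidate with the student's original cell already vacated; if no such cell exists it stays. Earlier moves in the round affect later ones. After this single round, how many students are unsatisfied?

0

Initially unsatisfied (in order): (1,2), (2,1), (2,2), (3,1).
  (1,2) → (1,1).
  (2,1): now satisfied by earlier moves; stays.
  (2,2) → (1,2).
  (3,1) → (2,2).
Resulting grid:
Q P P
Q Q P
. Q P
Q . .
Q . P
All satisfied now.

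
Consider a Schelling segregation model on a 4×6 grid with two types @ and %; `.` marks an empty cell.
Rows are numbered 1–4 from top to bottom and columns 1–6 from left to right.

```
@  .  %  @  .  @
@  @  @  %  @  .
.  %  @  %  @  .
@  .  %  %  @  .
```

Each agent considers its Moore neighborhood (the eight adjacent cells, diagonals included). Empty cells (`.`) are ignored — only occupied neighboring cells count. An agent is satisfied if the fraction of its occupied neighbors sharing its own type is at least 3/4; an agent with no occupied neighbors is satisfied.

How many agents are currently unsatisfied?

14

Row 1: (1,1)@ 2/2 ok · (1,3)% 1/4 unhappy · (1,4)@ 2/4 unhappy · (1,6)@ 1/1 ok
Row 2: (2,1)@ 2/3 unhappy · (2,2)@ 4/6 unhappy · (2,3)@ 3/7 unhappy · (2,4)% 2/7 unhappy · (2,5)@ 3/5 unhappy
Row 3: (3,2)% 1/6 unhappy · (3,3)@ 2/7 unhappy · (3,4)% 3/8 unhappy · (3,5)@ 2/5 unhappy
Row 4: (4,1)@ 0/1 unhappy · (4,3)% 3/4 ok · (4,4)% 2/5 unhappy · (4,5)@ 1/3 unhappy
Unsatisfied: (1,3), (1,4), (2,1), (2,2), (2,3), (2,4), (2,5), (3,2), (3,3), (3,4), (3,5), (4,1), (4,4), (4,5) — 14 in total.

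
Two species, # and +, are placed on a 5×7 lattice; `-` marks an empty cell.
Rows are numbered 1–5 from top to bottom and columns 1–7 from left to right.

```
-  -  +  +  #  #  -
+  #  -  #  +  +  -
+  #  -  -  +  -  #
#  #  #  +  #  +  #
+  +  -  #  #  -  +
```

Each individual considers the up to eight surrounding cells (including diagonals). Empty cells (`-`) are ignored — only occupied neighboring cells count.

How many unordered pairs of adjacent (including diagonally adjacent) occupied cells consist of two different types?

Scan each occupied cell's neighbors to the right and below (and the two forward diagonals) so each pair is counted once.
From row 1: 8 unlike of 12 pairs (running 8/12).
From row 2: 6 unlike of 11 pairs (running 14/23).
From row 3: 5 unlike of 11 pairs (running 19/34).
From row 4: 13 unlike of 19 pairs (running 32/53).
From row 5: 0 unlike of 2 pairs (running 32/55).
Total adjacent occupied pairs: 55; unlike-type pairs: 32.

32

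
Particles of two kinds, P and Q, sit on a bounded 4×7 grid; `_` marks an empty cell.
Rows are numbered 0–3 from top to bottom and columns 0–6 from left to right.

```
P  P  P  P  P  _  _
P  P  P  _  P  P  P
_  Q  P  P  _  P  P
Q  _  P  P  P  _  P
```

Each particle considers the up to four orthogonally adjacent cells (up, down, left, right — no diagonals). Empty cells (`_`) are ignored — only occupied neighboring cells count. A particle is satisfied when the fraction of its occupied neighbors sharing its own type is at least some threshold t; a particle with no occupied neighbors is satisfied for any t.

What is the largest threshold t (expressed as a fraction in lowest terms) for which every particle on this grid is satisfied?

(0,0)P 2/2
(0,1)P 3/3
(0,2)P 3/3
(0,3)P 2/2
(0,4)P 2/2
(1,0)P 2/2
(1,1)P 3/4
(1,2)P 3/3
(1,4)P 2/2
(1,5)P 3/3
(1,6)P 2/2
(2,1)Q 0/2
(2,2)P 3/4
(2,3)P 2/2
(2,5)P 2/2
(2,6)P 3/3
(3,0)Q — no occupied neighbors
(3,2)P 2/2
(3,3)P 3/3
(3,4)P 1/1
(3,6)P 1/1
The smallest same-type fraction is 0/2 at (2,1), which reduces to 0/1. Any threshold above that leaves this particle unsatisfied.

0/1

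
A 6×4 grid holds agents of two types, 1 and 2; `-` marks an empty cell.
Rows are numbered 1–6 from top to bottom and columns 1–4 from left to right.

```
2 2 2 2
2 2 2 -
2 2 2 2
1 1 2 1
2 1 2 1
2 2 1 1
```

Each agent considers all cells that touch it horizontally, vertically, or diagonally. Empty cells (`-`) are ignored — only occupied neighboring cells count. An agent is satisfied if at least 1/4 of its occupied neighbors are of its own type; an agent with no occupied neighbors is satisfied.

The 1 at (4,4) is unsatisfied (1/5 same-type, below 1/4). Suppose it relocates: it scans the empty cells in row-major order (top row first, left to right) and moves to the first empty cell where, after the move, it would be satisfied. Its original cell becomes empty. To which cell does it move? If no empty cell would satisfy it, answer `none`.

Vacating (4,4). Empty cells in order:
  (2,4): 0/5 same-type → still unsatisfied.

none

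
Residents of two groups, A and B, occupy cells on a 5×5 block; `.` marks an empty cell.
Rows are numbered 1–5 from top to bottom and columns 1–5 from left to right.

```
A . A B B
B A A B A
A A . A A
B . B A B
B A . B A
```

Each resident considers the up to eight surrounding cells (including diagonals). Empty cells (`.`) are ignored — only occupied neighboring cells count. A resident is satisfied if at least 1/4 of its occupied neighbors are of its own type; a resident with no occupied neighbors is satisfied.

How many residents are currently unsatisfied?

Row 1: (1,1)A 1/2 ✓ · (1,3)A 2/4 ✓ · (1,4)B 2/5 ✓ · (1,5)B 2/3 ✓
Row 2: (2,1)B 0/4 ✗ · (2,2)A 5/6 ✓ · (2,3)A 4/6 ✓ · (2,4)B 2/7 ✓ · (2,5)A 2/5 ✓
Row 3: (3,1)A 2/4 ✓ · (3,2)A 3/6 ✓ · (3,4)A 4/7 ✓ · (3,5)A 3/5 ✓
Row 4: (4,1)B 1/4 ✓ · (4,3)B 1/5 ✗ · (4,4)A 3/6 ✓ · (4,5)B 1/5 ✗
Row 5: (5,1)B 1/2 ✓ · (5,2)A 0/3 ✗ · (5,4)B 2/4 ✓ · (5,5)A 1/3 ✓
Unsatisfied: (2,1), (4,3), (4,5), (5,2) — 4 in total.

4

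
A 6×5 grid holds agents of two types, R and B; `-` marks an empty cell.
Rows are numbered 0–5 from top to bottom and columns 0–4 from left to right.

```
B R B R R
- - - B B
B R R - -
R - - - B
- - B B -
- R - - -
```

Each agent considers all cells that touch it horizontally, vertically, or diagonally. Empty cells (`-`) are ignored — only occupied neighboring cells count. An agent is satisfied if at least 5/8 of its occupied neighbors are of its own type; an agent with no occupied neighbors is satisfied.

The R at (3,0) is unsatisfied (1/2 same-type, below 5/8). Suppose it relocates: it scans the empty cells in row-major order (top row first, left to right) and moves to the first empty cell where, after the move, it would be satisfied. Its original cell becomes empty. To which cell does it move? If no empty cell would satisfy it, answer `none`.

(1,2)

Vacating (3,0). Empty cells in order:
  (1,0): 2/4 same-type → still unsatisfied.
  (1,1): 3/6 same-type → still unsatisfied.
  (1,2): 4/6 same-type → satisfied — stop here.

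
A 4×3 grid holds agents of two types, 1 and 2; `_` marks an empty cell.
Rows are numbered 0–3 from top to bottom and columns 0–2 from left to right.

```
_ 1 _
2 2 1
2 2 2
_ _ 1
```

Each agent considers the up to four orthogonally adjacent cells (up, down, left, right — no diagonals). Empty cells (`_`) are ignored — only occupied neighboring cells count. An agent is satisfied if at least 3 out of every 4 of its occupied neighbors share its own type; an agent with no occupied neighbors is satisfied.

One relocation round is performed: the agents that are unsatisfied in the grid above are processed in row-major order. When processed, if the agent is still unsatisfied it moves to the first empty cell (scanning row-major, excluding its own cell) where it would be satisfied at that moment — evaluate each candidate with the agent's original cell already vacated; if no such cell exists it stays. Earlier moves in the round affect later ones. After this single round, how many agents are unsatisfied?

Initially unsatisfied (in order): (0,1), (1,1), (1,2), (2,2), (3,2).
  (0,1) → (0,2).
  (1,1) → (0,0).
  (1,2): no empty cell satisfies it; stays.
  (2,2) → (3,0).
  (3,2): now satisfied by earlier moves; stays.
Resulting grid:
2 _ 1
2 _ 1
2 2 _
2 _ 1
All satisfied now.

0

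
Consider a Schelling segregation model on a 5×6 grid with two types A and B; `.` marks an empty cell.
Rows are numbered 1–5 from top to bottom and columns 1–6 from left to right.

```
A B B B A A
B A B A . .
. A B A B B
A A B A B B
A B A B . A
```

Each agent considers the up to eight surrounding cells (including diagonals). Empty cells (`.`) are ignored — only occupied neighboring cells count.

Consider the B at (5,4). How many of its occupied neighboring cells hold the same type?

2

Occupied neighbors of (5,4): (4,3)=B, (4,4)=A, (4,5)=B, (5,3)=A.
Same type (B): 2 of 4.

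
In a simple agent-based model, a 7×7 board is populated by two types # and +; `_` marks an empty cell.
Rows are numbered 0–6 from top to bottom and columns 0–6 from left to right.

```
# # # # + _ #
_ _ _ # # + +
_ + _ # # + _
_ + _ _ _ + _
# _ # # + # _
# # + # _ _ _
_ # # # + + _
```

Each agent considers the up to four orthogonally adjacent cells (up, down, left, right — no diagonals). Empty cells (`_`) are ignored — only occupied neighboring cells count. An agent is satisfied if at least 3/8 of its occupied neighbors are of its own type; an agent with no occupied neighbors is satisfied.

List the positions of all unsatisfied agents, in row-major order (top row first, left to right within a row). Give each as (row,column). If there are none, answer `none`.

(0,4), (0,6), (4,4), (4,5), (5,2)

(0,0)# 1/1 ✓
(0,1)# 2/2 ✓
(0,2)# 2/2 ✓
(0,3)# 2/3 ✓
(0,4)+ 0/2 ✗
(0,6)# 0/1 ✗
(1,3)# 3/3 ✓
(1,4)# 2/4 ✓
(1,5)+ 2/3 ✓
(1,6)+ 1/2 ✓
(2,1)+ 1/1 ✓
(2,3)# 2/2 ✓
(2,4)# 2/3 ✓
(2,5)+ 2/3 ✓
(3,1)+ 1/1 ✓
(3,5)+ 1/2 ✓
(4,0)# 1/1 ✓
(4,2)# 1/2 ✓
(4,3)# 2/3 ✓
(4,4)+ 0/2 ✗
(4,5)# 0/2 ✗
(5,0)# 2/2 ✓
(5,1)# 2/3 ✓
(5,2)+ 0/4 ✗
(5,3)# 2/3 ✓
(6,1)# 2/2 ✓
(6,2)# 2/3 ✓
(6,3)# 2/3 ✓
(6,4)+ 1/2 ✓
(6,5)+ 1/1 ✓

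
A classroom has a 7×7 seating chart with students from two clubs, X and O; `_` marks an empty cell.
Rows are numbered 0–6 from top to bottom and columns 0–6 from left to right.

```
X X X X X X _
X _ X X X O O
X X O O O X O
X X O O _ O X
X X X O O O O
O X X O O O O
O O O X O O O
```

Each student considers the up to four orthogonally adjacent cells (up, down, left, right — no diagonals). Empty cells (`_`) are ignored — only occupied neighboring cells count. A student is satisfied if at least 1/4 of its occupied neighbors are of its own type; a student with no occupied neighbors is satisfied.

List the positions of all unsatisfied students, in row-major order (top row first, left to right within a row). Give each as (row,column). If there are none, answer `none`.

Row 0: (0,0)X 2/2 ✓ · (0,1)X 2/2 ✓ · (0,2)X 3/3 ✓ · (0,3)X 3/3 ✓ · (0,4)X 3/3 ✓ · (0,5)X 1/2 ✓
Row 1: (1,0)X 2/2 ✓ · (1,2)X 2/3 ✓ · (1,3)X 3/4 ✓ · (1,4)X 2/4 ✓ · (1,5)O 1/4 ✓ · (1,6)O 2/2 ✓
Row 2: (2,0)X 3/3 ✓ · (2,1)X 2/3 ✓ · (2,2)O 2/4 ✓ · (2,3)O 3/4 ✓ · (2,4)O 1/3 ✓ · (2,5)X 0/4 ✗ · (2,6)O 1/3 ✓
Row 3: (3,0)X 3/3 ✓ · (3,1)X 3/4 ✓ · (3,2)O 2/4 ✓ · (3,3)O 3/3 ✓ · (3,5)O 1/3 ✓ · (3,6)X 0/3 ✗
Row 4: (4,0)X 2/3 ✓ · (4,1)X 4/4 ✓ · (4,2)X 2/4 ✓ · (4,3)O 3/4 ✓ · (4,4)O 3/3 ✓ · (4,5)O 4/4 ✓ · (4,6)O 2/3 ✓
Row 5: (5,0)O 1/3 ✓ · (5,1)X 2/4 ✓ · (5,2)X 2/4 ✓ · (5,3)O 2/4 ✓ · (5,4)O 4/4 ✓ · (5,5)O 4/4 ✓ · (5,6)O 3/3 ✓
Row 6: (6,0)O 2/2 ✓ · (6,1)O 2/3 ✓ · (6,2)O 1/3 ✓ · (6,3)X 0/3 ✗ · (6,4)O 2/3 ✓ · (6,5)O 3/3 ✓ · (6,6)O 2/2 ✓

(2,5), (3,6), (6,3)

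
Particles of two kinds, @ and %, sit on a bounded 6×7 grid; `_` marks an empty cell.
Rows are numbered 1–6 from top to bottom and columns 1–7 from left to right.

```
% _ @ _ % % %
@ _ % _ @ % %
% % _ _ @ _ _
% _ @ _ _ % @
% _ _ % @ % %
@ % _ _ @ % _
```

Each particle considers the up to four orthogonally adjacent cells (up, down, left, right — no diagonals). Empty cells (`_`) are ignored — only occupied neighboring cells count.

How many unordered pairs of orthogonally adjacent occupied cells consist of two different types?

12

Scan each occupied cell's neighbors to the right and below so each pair is counted once.
Row 1: %(1,1)–@(2,1)≠ @(1,3)–%(2,3)≠ %(1,5)–%(1,6)= %(1,5)–@(2,5)≠ %(1,6)–%(1,7)= %(1,6)–%(2,6)= %(1,7)–%(2,7)=  → 3/7 unlike.
Row 2: @(2,1)–%(3,1)≠ @(2,5)–%(2,6)≠ @(2,5)–@(3,5)= %(2,6)–%(2,7)=  → 2/4 unlike.
Row 3: %(3,1)–%(3,2)= %(3,1)–%(4,1)=  → 0/2 unlike.
Row 4: %(4,1)–%(5,1)= %(4,6)–@(4,7)≠ %(4,6)–%(5,6)= @(4,7)–%(5,7)≠  → 2/4 unlike.
Row 5: %(5,1)–@(6,1)≠ %(5,4)–@(5,5)≠ @(5,5)–%(5,6)≠ @(5,5)–@(6,5)= %(5,6)–%(5,7)= %(5,6)–%(6,6)=  → 3/6 unlike.
Row 6: @(6,1)–%(6,2)≠ @(6,5)–%(6,6)≠  → 2/2 unlike.
Total adjacent occupied pairs: 25; unlike-type pairs: 12.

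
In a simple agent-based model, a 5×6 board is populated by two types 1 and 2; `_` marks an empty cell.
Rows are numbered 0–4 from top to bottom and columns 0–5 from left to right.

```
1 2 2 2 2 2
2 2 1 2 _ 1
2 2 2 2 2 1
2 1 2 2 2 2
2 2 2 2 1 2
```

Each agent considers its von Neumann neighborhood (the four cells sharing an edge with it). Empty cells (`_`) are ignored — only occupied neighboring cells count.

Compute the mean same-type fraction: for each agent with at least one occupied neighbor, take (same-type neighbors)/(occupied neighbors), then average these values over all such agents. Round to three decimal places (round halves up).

Row 0: (0,0)1 0/2 · (0,1)2 2/3 · (0,2)2 2/3 · (0,3)2 3/3 · (0,4)2 2/2 · (0,5)2 1/2
Row 1: (1,0)2 2/3 · (1,1)2 3/4 · (1,2)1 0/4 · (1,3)2 2/3 · (1,5)1 1/2
Row 2: (2,0)2 3/3 · (2,1)2 3/4 · (2,2)2 3/4 · (2,3)2 4/4 · (2,4)2 2/3 · (2,5)1 1/3
Row 3: (3,0)2 2/3 · (3,1)1 0/4 · (3,2)2 3/4 · (3,3)2 4/4 · (3,4)2 3/4 · (3,5)2 2/3
Row 4: (4,0)2 2/2 · (4,1)2 2/3 · (4,2)2 3/3 · (4,3)2 2/3 · (4,4)1 0/3 · (4,5)2 1/2
Sum over 29 agents: 0/2 + 2/3 + 2/3 + 3/3 + 2/2 + 1/2 + 2/3 + 3/4 + 0/4 + 2/3 + 1/2 + 3/3 + 3/4 + 3/4 + 4/4 + 2/3 + 1/3 + 2/3 + 0/4 + 3/4 + 4/4 + 3/4 + 2/3 + 2/2 + 2/3 + 3/3 + 2/3 + 0/3 + 1/2 = 223/12; mean = 223/12 ÷ 29 = 223/348 = 0.640804… → 0.641.

0.641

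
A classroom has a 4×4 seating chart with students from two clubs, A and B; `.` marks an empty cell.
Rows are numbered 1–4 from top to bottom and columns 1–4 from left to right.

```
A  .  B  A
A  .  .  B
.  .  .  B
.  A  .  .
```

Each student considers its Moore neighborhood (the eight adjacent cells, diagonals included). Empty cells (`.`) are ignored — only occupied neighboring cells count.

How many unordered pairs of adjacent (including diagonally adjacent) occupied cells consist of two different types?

Scan each occupied cell's neighbors to the right and below (and the two forward diagonals) so each pair is counted once.
From row 1: 2 unlike of 4 pairs (running 2/4).
From row 2: 0 unlike of 1 pairs (running 2/5).
Total adjacent occupied pairs: 5; unlike-type pairs: 2.

2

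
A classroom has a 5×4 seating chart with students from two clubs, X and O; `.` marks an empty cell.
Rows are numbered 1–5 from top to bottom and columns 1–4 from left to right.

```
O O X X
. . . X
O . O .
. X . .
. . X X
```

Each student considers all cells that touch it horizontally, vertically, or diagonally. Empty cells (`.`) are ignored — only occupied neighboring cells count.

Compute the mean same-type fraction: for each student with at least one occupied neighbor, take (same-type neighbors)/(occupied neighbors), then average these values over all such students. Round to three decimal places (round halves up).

0.617

(1,1)O 1/1
(1,2)O 1/2
(1,3)X 2/3
(1,4)X 2/2
(2,4)X 2/3
(3,1)O 0/1
(3,3)O 0/2
(4,2)X 1/3
(5,3)X 2/2
(5,4)X 1/1
Sum over 10 students: 1/1 + 1/2 + 2/3 + 2/2 + 2/3 + 0/1 + 0/2 + 1/3 + 2/2 + 1/1 = 37/6; mean = 37/6 ÷ 10 = 37/60 = 0.616666… → 0.617.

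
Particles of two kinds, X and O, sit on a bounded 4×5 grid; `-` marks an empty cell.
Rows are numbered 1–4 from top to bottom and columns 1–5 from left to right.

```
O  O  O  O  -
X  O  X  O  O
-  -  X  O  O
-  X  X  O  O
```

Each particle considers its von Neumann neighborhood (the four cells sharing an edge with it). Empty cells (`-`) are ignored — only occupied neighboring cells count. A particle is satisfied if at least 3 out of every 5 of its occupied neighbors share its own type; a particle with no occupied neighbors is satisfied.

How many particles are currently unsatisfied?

4

Row 1: (1,1)O 1/2 ✗ · (1,2)O 3/3 ✓ · (1,3)O 2/3 ✓ · (1,4)O 2/2 ✓
Row 2: (2,1)X 0/2 ✗ · (2,2)O 1/3 ✗ · (2,3)X 1/4 ✗ · (2,4)O 3/4 ✓ · (2,5)O 2/2 ✓
Row 3: (3,3)X 2/3 ✓ · (3,4)O 3/4 ✓ · (3,5)O 3/3 ✓
Row 4: (4,2)X 1/1 ✓ · (4,3)X 2/3 ✓ · (4,4)O 2/3 ✓ · (4,5)O 2/2 ✓
Unsatisfied: (1,1), (2,1), (2,2), (2,3) — 4 in total.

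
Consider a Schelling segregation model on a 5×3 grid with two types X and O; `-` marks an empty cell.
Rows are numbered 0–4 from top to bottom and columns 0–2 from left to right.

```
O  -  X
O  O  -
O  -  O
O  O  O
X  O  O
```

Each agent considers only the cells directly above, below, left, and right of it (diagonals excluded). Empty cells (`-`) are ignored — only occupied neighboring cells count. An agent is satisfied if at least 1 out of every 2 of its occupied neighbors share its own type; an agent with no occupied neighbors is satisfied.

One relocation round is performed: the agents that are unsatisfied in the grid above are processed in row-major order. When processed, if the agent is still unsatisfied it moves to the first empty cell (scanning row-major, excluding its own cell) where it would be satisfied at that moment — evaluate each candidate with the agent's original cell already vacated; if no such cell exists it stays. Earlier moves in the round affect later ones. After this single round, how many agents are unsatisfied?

Initially unsatisfied (in order): (4,0).
  (4,0): no empty cell satisfies it; stays.
Resulting grid:
O - X
O O -
O - O
O O O
X O O
Unsatisfied now: (4,0).

1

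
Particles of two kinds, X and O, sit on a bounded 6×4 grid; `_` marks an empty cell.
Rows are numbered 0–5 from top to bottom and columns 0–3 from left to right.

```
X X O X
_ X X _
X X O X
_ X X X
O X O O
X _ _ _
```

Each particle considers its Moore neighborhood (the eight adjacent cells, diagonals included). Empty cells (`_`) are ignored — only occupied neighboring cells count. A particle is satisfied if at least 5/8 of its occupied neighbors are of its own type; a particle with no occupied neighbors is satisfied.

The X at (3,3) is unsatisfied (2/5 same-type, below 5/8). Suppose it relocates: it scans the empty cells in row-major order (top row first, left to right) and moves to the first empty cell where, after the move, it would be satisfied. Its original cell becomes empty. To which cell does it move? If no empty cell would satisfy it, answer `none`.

(1,0)

Vacating (3,3). Empty cells in order:
  (1,0): 5/5 same-type → satisfied — stop here.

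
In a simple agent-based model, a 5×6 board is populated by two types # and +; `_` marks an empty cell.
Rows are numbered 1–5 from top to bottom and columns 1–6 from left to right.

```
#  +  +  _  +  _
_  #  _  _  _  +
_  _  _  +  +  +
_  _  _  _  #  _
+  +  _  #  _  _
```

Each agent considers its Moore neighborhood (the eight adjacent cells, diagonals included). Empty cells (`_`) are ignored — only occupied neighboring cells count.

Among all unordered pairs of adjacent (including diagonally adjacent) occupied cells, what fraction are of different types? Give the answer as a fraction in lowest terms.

2/5

Scan each occupied cell's neighbors to the right and below (and the two forward diagonals) so each pair is counted once.
From row 1: 3 unlike of 6 pairs (running 3/6).
From row 2: 0 unlike of 2 pairs (running 3/8).
From row 3: 3 unlike of 5 pairs (running 6/13).
From row 4: 0 unlike of 1 pairs (running 6/14).
From row 5: 0 unlike of 1 pairs (running 6/15).
Total adjacent occupied pairs: 15; unlike-type pairs: 6.
6/15 reduces to 2/5.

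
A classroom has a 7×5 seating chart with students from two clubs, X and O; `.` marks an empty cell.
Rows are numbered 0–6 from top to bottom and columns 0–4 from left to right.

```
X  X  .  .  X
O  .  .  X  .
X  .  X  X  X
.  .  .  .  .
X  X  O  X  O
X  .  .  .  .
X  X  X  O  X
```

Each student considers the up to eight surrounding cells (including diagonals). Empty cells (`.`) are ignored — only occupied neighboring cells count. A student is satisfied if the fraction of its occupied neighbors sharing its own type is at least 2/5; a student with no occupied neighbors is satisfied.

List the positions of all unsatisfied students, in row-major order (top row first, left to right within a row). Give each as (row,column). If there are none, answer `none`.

(0,0)X 1/2 ok
(0,1)X 1/2 ok
(0,4)X 1/1 ok
(1,0)O 0/3 unhappy
(1,3)X 4/4 ok
(2,0)X 0/1 unhappy
(2,2)X 2/2 ok
(2,3)X 3/3 ok
(2,4)X 2/2 ok
(4,0)X 2/2 ok
(4,1)X 2/3 ok
(4,2)O 0/2 unhappy
(4,3)X 0/2 unhappy
(4,4)O 0/1 unhappy
(5,0)X 4/4 ok
(6,0)X 2/2 ok
(6,1)X 3/3 ok
(6,2)X 1/2 ok
(6,3)O 0/2 unhappy
(6,4)X 0/1 unhappy

(1,0), (2,0), (4,2), (4,3), (4,4), (6,3), (6,4)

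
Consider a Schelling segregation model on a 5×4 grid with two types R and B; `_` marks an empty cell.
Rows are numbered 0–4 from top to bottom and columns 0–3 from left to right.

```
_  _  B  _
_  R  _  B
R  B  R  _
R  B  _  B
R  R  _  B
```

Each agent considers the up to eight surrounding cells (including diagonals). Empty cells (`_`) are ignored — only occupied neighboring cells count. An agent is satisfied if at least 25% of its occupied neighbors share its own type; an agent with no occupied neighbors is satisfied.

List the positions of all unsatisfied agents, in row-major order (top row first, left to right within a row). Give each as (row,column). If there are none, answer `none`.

(0,2)B 1/2 ✓
(1,1)R 2/4 ✓
(1,3)B 1/2 ✓
(2,0)R 2/4 ✓
(2,1)B 1/5 ✗
(2,2)R 1/5 ✗
(3,0)R 3/5 ✓
(3,1)B 1/6 ✗
(3,3)B 1/2 ✓
(4,0)R 2/3 ✓
(4,1)R 2/3 ✓
(4,3)B 1/1 ✓

(2,1), (2,2), (3,1)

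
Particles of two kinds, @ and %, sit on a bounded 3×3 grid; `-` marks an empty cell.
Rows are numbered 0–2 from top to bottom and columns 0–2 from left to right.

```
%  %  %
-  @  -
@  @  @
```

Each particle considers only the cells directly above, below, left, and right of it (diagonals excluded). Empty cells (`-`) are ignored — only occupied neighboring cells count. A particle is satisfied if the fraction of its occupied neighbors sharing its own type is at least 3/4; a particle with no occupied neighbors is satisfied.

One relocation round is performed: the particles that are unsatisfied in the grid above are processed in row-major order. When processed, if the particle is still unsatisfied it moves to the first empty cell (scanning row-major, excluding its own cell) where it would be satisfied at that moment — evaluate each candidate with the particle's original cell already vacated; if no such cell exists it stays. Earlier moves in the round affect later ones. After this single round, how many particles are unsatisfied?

2

Initially unsatisfied (in order): (0,1), (1,1).
  (0,1): no empty cell satisfies it; stays.
  (1,1): no empty cell satisfies it; stays.
Resulting grid:
% % %
- @ -
@ @ @
Unsatisfied now: (0,1), (1,1).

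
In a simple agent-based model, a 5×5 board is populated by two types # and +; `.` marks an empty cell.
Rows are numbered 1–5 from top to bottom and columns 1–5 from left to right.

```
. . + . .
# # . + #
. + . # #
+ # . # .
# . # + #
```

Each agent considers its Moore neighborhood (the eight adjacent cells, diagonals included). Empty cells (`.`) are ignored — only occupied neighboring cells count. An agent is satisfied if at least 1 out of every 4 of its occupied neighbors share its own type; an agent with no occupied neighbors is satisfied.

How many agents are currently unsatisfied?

Row 1: (1,3)+ 1/2 ok
Row 2: (2,1)# 1/2 ok · (2,2)# 1/3 ok · (2,4)+ 1/4 ok · (2,5)# 2/3 ok
Row 3: (3,2)+ 1/4 ok · (3,4)# 3/4 ok · (3,5)# 3/4 ok
Row 4: (4,1)+ 1/3 ok · (4,2)# 2/4 ok · (4,4)# 4/5 ok
Row 5: (5,1)# 1/2 ok · (5,3)# 2/3 ok · (5,4)+ 0/3 unhappy · (5,5)# 1/2 ok
Unsatisfied: (5,4) — 1 in total.

1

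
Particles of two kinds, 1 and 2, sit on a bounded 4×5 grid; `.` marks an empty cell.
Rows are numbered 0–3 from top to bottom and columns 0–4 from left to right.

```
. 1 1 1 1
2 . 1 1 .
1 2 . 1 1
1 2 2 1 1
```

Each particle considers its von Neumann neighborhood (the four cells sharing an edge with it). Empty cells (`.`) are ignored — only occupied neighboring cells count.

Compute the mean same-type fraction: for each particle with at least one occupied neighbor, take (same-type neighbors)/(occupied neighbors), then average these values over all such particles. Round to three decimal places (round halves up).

(0,1)1 1/1
(0,2)1 3/3
(0,3)1 3/3
(0,4)1 1/1
(1,0)2 0/1
(1,2)1 2/2
(1,3)1 3/3
(2,0)1 1/3
(2,1)2 1/2
(2,3)1 3/3
(2,4)1 2/2
(3,0)1 1/2
(3,1)2 2/3
(3,2)2 1/2
(3,3)1 2/3
(3,4)1 2/2
Sum over 16 particles: 1/1 + 3/3 + 3/3 + 1/1 + 0/1 + 2/2 + 3/3 + 1/3 + 1/2 + 3/3 + 2/2 + 1/2 + 2/3 + 1/2 + 2/3 + 2/2 = 73/6; mean = 73/6 ÷ 16 = 73/96 = 0.760416… → 0.760.

0.760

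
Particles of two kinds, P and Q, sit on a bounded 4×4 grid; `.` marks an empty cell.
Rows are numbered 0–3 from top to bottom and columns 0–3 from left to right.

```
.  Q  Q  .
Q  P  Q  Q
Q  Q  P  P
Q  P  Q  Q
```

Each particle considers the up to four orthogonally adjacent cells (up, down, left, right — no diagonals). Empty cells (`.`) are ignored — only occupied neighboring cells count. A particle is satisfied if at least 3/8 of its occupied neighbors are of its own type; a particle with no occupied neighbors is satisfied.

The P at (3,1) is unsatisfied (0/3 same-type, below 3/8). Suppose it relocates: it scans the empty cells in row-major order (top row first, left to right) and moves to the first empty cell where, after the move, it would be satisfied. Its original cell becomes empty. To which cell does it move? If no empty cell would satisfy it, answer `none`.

none

Vacating (3,1). Empty cells in order:
  (0,0): 0/2 same-type → still unsatisfied.
  (0,3): 0/2 same-type → still unsatisfied.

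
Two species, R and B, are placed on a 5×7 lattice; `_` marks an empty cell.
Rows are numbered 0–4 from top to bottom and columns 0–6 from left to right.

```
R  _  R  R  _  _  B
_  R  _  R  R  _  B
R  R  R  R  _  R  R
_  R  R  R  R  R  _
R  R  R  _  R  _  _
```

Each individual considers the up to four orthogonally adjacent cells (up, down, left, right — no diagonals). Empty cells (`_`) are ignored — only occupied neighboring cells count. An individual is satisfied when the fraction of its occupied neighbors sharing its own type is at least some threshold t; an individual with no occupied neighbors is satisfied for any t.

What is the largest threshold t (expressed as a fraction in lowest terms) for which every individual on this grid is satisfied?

(0,0)R — no occupied neighbors
(0,2)R 1/1
(0,3)R 2/2
(0,6)B 1/1
(1,1)R 1/1
(1,3)R 3/3
(1,4)R 1/1
(1,6)B 1/2
(2,0)R 1/1
(2,1)R 4/4
(2,2)R 3/3
(2,3)R 3/3
(2,5)R 2/2
(2,6)R 1/2
(3,1)R 3/3
(3,2)R 4/4
(3,3)R 3/3
(3,4)R 3/3
(3,5)R 2/2
(4,0)R 1/1
(4,1)R 3/3
(4,2)R 2/2
(4,4)R 1/1
The smallest same-type fraction is 1/2 at (1,6), which reduces to 1/2. Any threshold above that leaves this individual unsatisfied.

1/2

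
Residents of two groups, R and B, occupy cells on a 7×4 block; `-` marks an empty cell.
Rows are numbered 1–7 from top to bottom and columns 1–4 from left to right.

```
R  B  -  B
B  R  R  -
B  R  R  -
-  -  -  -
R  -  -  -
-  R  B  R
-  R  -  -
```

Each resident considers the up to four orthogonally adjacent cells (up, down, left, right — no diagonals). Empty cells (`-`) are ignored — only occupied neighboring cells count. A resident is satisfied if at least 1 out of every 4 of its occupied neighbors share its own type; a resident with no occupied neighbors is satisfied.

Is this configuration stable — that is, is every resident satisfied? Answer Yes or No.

(1,1)R 0/2 unhappy
(1,2)B 0/2 unhappy
(1,4)B 0/0 ok
(2,1)B 1/3 ok
(2,2)R 2/4 ok
(2,3)R 2/2 ok
(3,1)B 1/2 ok
(3,2)R 2/3 ok
(3,3)R 2/2 ok
(5,1)R 0/0 ok
(6,2)R 1/2 ok
(6,3)B 0/2 unhappy
(6,4)R 0/1 unhappy
(7,2)R 1/1 ok
For instance (1,1) has only 0/2 same-type neighbors, below 1/4.

No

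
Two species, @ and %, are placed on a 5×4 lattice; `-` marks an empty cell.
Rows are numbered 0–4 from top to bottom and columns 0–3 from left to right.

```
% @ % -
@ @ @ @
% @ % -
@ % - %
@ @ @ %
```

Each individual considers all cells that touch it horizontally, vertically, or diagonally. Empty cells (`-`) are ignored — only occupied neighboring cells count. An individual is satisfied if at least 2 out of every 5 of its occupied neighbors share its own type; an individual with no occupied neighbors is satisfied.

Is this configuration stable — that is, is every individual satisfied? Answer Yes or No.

(0,0)% 0/3 not
(0,1)@ 3/5 satisfied
(0,2)% 0/4 not
(1,0)@ 3/5 satisfied
(1,1)@ 4/8 satisfied
(1,2)@ 4/6 satisfied
(1,3)@ 1/3 not
(2,0)% 1/5 not
(2,1)@ 4/7 satisfied
(2,2)% 2/6 not
(3,0)@ 3/5 satisfied
(3,1)% 2/7 not
(3,3)% 2/3 satisfied
(4,0)@ 2/3 satisfied
(4,1)@ 3/4 satisfied
(4,2)@ 1/4 not
(4,3)% 1/2 satisfied
For instance (0,0) has only 0/3 same-type neighbors, below 2/5.

No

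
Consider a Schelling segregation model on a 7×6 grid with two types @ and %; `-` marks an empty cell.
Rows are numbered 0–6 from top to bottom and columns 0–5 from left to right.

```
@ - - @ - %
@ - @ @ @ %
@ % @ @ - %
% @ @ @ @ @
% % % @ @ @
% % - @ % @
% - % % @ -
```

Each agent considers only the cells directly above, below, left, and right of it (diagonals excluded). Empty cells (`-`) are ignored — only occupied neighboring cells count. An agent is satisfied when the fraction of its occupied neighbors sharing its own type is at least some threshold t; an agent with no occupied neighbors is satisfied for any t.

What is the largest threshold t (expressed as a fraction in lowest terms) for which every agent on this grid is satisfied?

(0,0)@ 1/1
(0,3)@ 1/1
(0,5)% 1/1
(1,0)@ 2/2
(1,2)@ 2/2
(1,3)@ 4/4
(1,4)@ 1/2
(1,5)% 2/3
(2,0)@ 1/3
(2,1)% 0/3
(2,2)@ 3/4
(2,3)@ 3/3
(2,5)% 1/2
(3,0)% 1/3
(3,1)@ 1/4
(3,2)@ 3/4
(3,3)@ 4/4
(3,4)@ 3/3
(3,5)@ 2/3
(4,0)% 3/3
(4,1)% 3/4
(4,2)% 1/3
(4,3)@ 3/4
(4,4)@ 3/4
(4,5)@ 3/3
(5,0)% 3/3
(5,1)% 2/2
(5,3)@ 1/3
(5,4)% 0/4
(5,5)@ 1/2
(6,0)% 1/1
(6,2)% 1/1
(6,3)% 1/3
(6,4)@ 0/2
The smallest same-type fraction is 0/3 at (2,1), which reduces to 0/1. Any threshold above that leaves this agent unsatisfied.

0/1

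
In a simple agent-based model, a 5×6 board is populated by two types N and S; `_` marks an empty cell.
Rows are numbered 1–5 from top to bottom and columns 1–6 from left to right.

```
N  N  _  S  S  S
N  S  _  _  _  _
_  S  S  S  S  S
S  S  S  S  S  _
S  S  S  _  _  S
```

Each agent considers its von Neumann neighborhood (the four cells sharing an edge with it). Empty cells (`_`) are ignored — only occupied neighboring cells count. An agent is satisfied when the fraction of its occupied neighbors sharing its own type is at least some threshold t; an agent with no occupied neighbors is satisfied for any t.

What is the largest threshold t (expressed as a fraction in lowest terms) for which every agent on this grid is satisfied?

Row 1: (1,1)N 2/2 · (1,2)N 1/2 · (1,4)S 1/1 · (1,5)S 2/2 · (1,6)S 1/1
Row 2: (2,1)N 1/2 · (2,2)S 1/3
Row 3: (3,2)S 3/3 · (3,3)S 3/3 · (3,4)S 3/3 · (3,5)S 3/3 · (3,6)S 1/1
Row 4: (4,1)S 2/2 · (4,2)S 4/4 · (4,3)S 4/4 · (4,4)S 3/3 · (4,5)S 2/2
Row 5: (5,1)S 2/2 · (5,2)S 3/3 · (5,3)S 2/2 · (5,6)S — no occupied neighbors
The smallest same-type fraction is 1/3 at (2,2), which reduces to 1/3. Any threshold above that leaves this agent unsatisfied.

1/3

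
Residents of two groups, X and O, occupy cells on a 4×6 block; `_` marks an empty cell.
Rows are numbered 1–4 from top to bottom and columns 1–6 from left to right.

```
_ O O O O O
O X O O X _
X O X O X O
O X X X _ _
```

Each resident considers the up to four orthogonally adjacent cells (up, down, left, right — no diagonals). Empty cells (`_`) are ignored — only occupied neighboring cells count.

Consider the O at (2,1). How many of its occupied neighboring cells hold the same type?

0

Occupied neighbors of (2,1): (3,1)=X, (2,2)=X.
Same type (O): 0 of 2.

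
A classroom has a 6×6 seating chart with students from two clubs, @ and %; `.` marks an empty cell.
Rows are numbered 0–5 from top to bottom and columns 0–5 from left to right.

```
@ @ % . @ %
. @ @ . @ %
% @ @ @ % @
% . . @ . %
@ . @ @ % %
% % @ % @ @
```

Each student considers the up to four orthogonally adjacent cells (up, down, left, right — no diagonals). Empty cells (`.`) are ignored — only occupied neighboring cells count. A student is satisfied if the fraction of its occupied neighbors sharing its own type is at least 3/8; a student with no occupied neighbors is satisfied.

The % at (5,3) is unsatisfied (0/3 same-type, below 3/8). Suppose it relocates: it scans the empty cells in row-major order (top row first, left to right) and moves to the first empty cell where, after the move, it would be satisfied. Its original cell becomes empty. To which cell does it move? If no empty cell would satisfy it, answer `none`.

Vacating (5,3). Empty cells in order:
  (0,3): 1/2 same-type → satisfied — stop here.

(0,3)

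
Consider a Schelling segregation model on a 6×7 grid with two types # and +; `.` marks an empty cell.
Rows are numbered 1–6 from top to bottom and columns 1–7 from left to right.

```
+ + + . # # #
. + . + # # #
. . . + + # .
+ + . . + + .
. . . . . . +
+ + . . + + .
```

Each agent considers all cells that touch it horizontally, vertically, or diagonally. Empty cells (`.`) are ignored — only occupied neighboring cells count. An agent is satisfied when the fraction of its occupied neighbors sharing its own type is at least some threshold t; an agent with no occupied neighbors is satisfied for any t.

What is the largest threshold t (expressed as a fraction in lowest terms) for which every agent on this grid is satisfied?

1/2

Row 1: (1,1)+ 2/2 · (1,2)+ 3/3 · (1,3)+ 3/3 · (1,5)# 3/4 · (1,6)# 5/5 · (1,7)# 3/3
Row 2: (2,2)+ 3/3 · (2,4)+ 3/5 · (2,5)# 4/7 · (2,6)# 6/7 · (2,7)# 4/4
Row 3: (3,4)+ 3/4 · (3,5)+ 4/7 · (3,6)# 3/6
Row 4: (4,1)+ 1/1 · (4,2)+ 1/1 · (4,5)+ 3/4 · (4,6)+ 3/4
Row 5: (5,7)+ 2/2
Row 6: (6,1)+ 1/1 · (6,2)+ 1/1 · (6,5)+ 1/1 · (6,6)+ 2/2
The smallest same-type fraction is 3/6 at (3,6), which reduces to 1/2. Any threshold above that leaves this agent unsatisfied.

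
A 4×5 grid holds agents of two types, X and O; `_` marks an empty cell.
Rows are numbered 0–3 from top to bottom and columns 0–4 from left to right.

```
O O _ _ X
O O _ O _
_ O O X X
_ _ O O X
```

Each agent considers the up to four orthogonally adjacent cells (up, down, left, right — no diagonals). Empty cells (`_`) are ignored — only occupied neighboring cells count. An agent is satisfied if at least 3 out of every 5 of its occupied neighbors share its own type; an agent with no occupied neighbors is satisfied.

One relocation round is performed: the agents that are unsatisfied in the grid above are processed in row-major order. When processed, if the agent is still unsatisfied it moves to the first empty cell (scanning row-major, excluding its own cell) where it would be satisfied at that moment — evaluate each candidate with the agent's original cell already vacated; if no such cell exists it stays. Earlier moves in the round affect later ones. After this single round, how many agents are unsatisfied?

1

Initially unsatisfied (in order): (1,3), (2,3), (3,3), (3,4).
  (1,3) → (0,2).
  (2,3) → (1,3).
  (3,3) → (1,2).
  (3,4): now satisfied by earlier moves; stays.
Resulting grid:
O O O _ X
O O O X _
_ O O _ X
_ _ O _ X
Unsatisfied now: (1,3).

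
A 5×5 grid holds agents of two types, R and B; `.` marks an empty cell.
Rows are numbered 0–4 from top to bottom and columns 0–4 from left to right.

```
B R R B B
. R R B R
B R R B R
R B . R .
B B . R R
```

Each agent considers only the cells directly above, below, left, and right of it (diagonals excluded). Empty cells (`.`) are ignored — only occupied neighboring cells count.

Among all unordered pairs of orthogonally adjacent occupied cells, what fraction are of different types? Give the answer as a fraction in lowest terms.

13/28

Scan each occupied cell's neighbors to the right and below so each pair is counted once.
From row 0: 3 unlike of 8 pairs (running 3/8).
From row 1: 2 unlike of 7 pairs (running 5/15).
From row 2: 6 unlike of 7 pairs (running 11/22).
From row 3: 2 unlike of 4 pairs (running 13/26).
From row 4: 0 unlike of 2 pairs (running 13/28).
Total adjacent occupied pairs: 28; unlike-type pairs: 13.
13/28 is already in lowest terms.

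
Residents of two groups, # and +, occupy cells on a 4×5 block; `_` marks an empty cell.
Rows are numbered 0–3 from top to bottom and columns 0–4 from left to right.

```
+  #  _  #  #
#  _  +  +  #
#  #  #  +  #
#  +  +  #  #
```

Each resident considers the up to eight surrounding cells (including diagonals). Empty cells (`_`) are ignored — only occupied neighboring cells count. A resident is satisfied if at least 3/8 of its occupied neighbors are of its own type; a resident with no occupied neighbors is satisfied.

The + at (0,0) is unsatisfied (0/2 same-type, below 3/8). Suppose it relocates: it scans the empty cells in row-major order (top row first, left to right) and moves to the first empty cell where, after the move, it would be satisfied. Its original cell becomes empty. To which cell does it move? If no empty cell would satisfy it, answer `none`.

Vacating (0,0). Empty cells in order:
  (0,2): 2/4 same-type → satisfied — stop here.

(0,2)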